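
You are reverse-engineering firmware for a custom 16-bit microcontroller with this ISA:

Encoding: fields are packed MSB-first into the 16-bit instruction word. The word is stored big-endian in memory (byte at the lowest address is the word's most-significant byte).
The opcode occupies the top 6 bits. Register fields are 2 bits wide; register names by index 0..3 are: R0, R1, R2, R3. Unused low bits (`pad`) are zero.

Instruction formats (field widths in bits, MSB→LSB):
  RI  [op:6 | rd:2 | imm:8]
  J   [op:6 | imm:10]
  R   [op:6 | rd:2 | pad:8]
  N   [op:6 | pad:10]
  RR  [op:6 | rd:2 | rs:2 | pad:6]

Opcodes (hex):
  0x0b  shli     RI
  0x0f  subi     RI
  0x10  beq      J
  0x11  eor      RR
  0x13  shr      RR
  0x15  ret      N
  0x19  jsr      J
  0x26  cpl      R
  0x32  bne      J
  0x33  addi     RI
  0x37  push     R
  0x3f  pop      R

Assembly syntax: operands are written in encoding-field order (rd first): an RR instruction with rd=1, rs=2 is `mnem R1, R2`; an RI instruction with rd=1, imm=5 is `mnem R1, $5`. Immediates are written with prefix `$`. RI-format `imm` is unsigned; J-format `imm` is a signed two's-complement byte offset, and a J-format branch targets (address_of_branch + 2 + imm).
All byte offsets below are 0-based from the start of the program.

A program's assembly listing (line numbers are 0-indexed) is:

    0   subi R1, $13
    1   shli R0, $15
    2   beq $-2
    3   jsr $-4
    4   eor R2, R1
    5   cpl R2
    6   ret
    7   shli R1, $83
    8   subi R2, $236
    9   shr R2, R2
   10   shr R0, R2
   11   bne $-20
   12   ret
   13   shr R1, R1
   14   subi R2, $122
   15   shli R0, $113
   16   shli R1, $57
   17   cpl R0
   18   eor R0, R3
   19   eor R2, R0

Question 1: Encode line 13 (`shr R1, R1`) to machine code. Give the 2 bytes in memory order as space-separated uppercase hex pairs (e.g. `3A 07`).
L13: shr op=0x13:6|rd=1:2|rs=1:2|pad=0:6 ⇒ 0x4d40 ⇒ big 4d 40

4D 40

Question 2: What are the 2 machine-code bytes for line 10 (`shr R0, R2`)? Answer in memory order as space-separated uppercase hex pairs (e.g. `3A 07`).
4C 80

line 10 (shr): pack op=0x13:6|rd=0:2|rs=2:2|pad=0:6 = 0x4c80; big→ 4c 80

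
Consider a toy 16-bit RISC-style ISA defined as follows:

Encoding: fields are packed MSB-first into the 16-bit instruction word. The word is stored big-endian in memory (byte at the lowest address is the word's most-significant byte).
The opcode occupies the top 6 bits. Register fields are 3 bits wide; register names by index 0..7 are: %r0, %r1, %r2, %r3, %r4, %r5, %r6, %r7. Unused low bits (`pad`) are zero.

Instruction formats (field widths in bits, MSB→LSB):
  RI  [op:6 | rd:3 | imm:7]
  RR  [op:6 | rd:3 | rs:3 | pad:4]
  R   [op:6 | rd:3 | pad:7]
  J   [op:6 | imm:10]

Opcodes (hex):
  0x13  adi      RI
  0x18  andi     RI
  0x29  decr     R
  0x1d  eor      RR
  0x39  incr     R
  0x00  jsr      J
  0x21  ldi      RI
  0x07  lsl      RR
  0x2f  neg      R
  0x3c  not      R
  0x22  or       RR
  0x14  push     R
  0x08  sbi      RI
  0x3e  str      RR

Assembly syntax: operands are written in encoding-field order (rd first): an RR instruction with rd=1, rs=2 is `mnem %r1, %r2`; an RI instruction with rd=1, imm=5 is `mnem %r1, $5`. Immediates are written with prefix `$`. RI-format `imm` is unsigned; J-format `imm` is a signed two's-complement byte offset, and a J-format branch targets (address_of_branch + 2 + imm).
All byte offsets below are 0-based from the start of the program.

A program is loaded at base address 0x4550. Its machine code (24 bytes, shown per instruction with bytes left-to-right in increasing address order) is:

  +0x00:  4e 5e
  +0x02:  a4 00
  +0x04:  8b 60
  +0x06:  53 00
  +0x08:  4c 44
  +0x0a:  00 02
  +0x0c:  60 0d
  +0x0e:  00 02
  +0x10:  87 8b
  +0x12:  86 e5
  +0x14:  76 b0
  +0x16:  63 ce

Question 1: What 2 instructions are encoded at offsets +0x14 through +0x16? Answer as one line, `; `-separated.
eor %r5, %r3; andi %r7, $78

[14] 76 b0 → 0x76b0
  op=0x76b0>>10=0x1d ⇒ eor (RR)
  rd@[9:7]=0x5 ⇒ %r5
  rs@[6:4]=0x3 ⇒ %r3
[16] 63 ce → 0x63ce
  op=0x63ce>>10=0x18 ⇒ andi (RI)
  rd@[9:7]=0x7 ⇒ %r7
  imm@[6:0]=0x4e ⇒ $78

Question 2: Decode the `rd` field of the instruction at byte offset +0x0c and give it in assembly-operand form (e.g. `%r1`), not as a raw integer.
%r0

+0x0c: 60 0d ⇒ word 0x600d (big)
  top 6b → 0x18 → andi [RI]
  rd@[9:7]=0x0 ⇒ %r0
  imm@[6:0]=0xd ⇒ $13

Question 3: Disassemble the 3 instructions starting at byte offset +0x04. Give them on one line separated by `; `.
or %r6, %r6; push %r6; adi %r0, $68

[04] 8b 60 → 0x8b60
  op=0x8b60>>10=0x22 ⇒ or (RR)
  [9:7] rd=6 = %r6
  [6:4] rs=6 = %r6
[06] 53 00 → 0x5300
  op=0x5300>>10=0x14 ⇒ push (R)
  [9:7] rd=6 = %r6
[08] 4c 44 → 0x4c44
  op=0x4c44>>10=0x13 ⇒ adi (RI)
  [9:7] rd=0 = %r0
  [6:0] imm=68 = $68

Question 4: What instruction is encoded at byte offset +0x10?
ldi %r7, $11

off 0x10: read 87 8b as big → 0x878b
  opcode bits[15:10]=0x21: ldi/RI
  rd: (w>>7)&0x7=0x7 → %r7
  imm: (w>>0)&0x7f=0xb → $11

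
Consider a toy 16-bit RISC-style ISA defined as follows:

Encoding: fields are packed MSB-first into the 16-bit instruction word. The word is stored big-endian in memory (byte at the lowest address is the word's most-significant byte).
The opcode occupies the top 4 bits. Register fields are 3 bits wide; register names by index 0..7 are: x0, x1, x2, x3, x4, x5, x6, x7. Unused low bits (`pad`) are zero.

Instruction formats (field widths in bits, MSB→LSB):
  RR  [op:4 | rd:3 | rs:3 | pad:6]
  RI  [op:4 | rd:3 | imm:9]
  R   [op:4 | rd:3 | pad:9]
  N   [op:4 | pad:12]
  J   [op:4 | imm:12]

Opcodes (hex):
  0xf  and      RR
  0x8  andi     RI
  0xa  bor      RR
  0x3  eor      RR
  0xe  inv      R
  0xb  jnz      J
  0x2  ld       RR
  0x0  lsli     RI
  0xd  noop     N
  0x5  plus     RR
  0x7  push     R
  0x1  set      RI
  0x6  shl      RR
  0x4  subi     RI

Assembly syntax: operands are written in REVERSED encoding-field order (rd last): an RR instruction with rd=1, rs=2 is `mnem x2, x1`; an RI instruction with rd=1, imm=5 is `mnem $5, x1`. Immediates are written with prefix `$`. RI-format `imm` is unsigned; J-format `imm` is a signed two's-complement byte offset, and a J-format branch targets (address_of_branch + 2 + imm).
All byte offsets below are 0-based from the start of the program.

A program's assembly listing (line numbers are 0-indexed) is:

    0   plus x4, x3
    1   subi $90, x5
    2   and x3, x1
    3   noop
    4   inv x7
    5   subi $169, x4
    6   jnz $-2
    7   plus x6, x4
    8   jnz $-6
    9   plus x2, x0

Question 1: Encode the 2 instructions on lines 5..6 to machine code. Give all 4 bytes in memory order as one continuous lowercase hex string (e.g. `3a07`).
line 5 (subi): pack op=0x4:4|rd=4:3|imm=169:9 = 0x48a9; big→ 48 a9
line 6 (jnz): pack op=0xb:4|imm=-2:12 = 0xbffe; big→ bf fe

48a9bffe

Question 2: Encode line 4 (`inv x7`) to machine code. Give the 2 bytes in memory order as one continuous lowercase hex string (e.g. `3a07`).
line 4 (inv): pack op=0xe:4|rd=7:3|pad=0:9 = 0xee00; big→ ee 00

ee00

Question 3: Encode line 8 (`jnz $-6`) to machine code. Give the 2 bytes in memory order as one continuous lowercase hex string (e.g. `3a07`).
bffa

L8: jnz op=0xb:4|imm=-6:12 ⇒ 0xbffa ⇒ big bf fa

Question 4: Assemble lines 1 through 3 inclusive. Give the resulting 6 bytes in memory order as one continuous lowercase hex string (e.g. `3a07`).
line 1 (subi): pack op=0x4:4|rd=5:3|imm=90:9 = 0x4a5a; big→ 4a 5a
line 2 (and): pack op=0xf:4|rd=1:3|rs=3:3|pad=0:6 = 0xf2c0; big→ f2 c0
line 3 (noop): pack op=0xd:4|pad=0:12 = 0xd000; big→ d0 00

4a5af2c0d000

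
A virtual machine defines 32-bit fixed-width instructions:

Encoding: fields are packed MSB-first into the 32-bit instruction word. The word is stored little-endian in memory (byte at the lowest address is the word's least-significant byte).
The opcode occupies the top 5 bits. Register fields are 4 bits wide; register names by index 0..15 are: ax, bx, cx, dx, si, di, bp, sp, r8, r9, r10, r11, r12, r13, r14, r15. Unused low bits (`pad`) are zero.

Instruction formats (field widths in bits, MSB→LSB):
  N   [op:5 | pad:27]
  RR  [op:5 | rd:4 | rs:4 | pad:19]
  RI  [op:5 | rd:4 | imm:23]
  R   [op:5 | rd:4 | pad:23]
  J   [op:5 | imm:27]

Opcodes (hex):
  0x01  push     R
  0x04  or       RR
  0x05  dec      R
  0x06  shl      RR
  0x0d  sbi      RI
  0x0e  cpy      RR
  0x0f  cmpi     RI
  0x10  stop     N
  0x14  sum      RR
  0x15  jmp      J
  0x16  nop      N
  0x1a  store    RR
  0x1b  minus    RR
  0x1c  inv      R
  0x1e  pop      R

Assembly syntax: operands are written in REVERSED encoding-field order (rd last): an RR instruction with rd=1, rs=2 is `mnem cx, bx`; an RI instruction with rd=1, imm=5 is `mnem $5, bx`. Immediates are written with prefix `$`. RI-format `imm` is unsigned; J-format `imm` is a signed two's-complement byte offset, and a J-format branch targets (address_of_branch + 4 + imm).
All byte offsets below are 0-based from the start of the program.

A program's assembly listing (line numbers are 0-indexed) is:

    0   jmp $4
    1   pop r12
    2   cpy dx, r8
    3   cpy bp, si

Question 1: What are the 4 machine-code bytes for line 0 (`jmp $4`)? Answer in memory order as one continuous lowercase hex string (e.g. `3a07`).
040000a8

L0: jmp op=0x15:5|imm=4:27 ⇒ 0xa8000004 ⇒ little 04 00 00 a8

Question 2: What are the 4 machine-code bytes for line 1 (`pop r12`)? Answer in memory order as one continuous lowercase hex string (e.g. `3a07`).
000000f6

1. pop fields op=0x1e:5|rd=12:4|pad=0:23 → word f6000000h → 00 00 00 f6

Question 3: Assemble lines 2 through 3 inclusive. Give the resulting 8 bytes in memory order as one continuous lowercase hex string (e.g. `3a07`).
L2: cpy op=0xe:5|rd=8:4|rs=3:4|pad=0:19 ⇒ 0x74180000 ⇒ little 00 00 18 74
L3: cpy op=0xe:5|rd=4:4|rs=6:4|pad=0:19 ⇒ 0x72300000 ⇒ little 00 00 30 72

0000187400003072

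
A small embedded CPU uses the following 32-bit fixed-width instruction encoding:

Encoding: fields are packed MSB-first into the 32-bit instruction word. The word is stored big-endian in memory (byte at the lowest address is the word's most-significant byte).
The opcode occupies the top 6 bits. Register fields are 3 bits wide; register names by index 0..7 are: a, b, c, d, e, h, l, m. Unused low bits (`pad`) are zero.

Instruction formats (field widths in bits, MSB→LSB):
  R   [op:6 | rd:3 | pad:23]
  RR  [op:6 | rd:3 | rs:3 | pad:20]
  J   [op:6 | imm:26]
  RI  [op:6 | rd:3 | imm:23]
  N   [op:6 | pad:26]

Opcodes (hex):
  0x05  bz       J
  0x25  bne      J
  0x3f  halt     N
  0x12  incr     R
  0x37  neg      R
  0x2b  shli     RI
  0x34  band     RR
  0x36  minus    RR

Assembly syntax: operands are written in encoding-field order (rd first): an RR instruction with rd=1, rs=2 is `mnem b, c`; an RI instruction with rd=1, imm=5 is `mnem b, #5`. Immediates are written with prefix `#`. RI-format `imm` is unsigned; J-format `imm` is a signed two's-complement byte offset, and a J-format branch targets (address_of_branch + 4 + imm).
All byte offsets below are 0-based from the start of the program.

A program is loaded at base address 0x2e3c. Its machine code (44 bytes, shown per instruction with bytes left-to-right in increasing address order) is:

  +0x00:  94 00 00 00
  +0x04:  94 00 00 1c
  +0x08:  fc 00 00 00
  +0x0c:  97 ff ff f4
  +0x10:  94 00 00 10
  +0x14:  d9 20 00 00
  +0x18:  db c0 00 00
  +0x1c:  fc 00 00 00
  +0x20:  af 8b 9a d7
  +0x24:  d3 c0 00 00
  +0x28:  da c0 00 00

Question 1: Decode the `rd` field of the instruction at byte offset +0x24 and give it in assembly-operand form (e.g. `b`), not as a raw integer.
[24] d3 c0 00 00 → 0xd3c00000
  top 6b → 0x34 → band [RR]
  [25:23] rd=7 = m
  [22:20] rs=4 = e

m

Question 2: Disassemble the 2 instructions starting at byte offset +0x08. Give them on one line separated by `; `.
halt; bne #-12

+0x08: fc 00 00 00 ⇒ word 0xfc000000 (big)
  opcode bits[31:26]=0x3f: halt/N
+0x0c: 97 ff ff f4 ⇒ word 0x97fffff4 (big)
  opcode bits[31:26]=0x25: bne/J
  imm@[25:0]=0x3fffff4 (s26→-12) ⇒ #-12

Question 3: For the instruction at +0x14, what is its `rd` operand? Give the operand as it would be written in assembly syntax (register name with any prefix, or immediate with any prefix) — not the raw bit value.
c

[14] d9 20 00 00 → 0xd9200000
  op=0xd9200000>>26=0x36 ⇒ minus (RR)
  rd@[25:23]=0x2 ⇒ c
  rs@[22:20]=0x2 ⇒ c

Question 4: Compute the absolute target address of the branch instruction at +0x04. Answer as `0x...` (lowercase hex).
+0x04: 94 00 00 1c ⇒ word 0x9400001c (big)
  top 6b → 0x25 → bne [J]
  [25:0] imm=28 = #28
  target = base 0x2e3c + off 0x04 + 4 + imm 28 = 0x2e60

0x2e60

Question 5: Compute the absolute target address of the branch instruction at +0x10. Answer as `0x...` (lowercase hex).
0x2e60

+0x10: 94 00 00 10 ⇒ word 0x94000010 (big)
  opcode bits[31:26]=0x25: bne/J
  imm@[25:0]=0x10 ⇒ #16
  target = base 0x2e3c + off 0x10 + 4 + imm 16 = 0x2e60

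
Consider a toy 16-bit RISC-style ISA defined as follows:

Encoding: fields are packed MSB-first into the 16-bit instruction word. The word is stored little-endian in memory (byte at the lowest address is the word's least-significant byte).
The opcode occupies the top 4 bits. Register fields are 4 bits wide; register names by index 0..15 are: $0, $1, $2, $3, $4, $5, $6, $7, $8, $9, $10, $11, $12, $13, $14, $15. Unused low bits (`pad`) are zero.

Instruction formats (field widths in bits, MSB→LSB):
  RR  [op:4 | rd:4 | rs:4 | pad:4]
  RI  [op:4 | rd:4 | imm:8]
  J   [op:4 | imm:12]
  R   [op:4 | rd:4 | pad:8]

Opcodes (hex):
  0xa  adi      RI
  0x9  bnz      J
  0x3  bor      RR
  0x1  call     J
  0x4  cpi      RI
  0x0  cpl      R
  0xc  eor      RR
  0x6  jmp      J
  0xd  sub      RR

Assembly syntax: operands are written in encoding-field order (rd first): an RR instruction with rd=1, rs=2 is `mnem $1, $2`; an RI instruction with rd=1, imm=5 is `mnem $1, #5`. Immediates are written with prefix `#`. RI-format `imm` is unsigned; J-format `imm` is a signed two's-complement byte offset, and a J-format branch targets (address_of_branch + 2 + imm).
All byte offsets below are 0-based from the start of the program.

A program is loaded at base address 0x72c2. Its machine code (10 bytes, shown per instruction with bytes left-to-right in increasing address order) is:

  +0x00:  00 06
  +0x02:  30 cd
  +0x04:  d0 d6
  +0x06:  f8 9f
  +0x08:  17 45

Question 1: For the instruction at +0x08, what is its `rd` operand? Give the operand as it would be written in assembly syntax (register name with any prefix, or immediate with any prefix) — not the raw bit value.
+0x08: 17 45 ⇒ word 0x4517 (little)
  opcode bits[15:12]=0x4: cpi/RI
  [11:8] rd=5 = $5
  [7:0] imm=23 = #23

$5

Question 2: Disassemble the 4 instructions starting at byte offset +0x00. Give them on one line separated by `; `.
cpl $6; eor $13, $3; sub $6, $13; bnz #-8

+0x00: 00 06 ⇒ word 0x0600 (little)
  op=0x0600>>12=0x0 ⇒ cpl (R)
  rd: (w>>8)&0xf=0x6 → $6
+0x02: 30 cd ⇒ word 0xcd30 (little)
  op=0xcd30>>12=0xc ⇒ eor (RR)
  rd: (w>>8)&0xf=0xd → $13
  rs: (w>>4)&0xf=0x3 → $3
+0x04: d0 d6 ⇒ word 0xd6d0 (little)
  op=0xd6d0>>12=0xd ⇒ sub (RR)
  rd: (w>>8)&0xf=0x6 → $6
  rs: (w>>4)&0xf=0xd → $13
+0x06: f8 9f ⇒ word 0x9ff8 (little)
  op=0x9ff8>>12=0x9 ⇒ bnz (J)
  imm: (w>>0)&0xfff=0xff8 (s12→-8) → #-8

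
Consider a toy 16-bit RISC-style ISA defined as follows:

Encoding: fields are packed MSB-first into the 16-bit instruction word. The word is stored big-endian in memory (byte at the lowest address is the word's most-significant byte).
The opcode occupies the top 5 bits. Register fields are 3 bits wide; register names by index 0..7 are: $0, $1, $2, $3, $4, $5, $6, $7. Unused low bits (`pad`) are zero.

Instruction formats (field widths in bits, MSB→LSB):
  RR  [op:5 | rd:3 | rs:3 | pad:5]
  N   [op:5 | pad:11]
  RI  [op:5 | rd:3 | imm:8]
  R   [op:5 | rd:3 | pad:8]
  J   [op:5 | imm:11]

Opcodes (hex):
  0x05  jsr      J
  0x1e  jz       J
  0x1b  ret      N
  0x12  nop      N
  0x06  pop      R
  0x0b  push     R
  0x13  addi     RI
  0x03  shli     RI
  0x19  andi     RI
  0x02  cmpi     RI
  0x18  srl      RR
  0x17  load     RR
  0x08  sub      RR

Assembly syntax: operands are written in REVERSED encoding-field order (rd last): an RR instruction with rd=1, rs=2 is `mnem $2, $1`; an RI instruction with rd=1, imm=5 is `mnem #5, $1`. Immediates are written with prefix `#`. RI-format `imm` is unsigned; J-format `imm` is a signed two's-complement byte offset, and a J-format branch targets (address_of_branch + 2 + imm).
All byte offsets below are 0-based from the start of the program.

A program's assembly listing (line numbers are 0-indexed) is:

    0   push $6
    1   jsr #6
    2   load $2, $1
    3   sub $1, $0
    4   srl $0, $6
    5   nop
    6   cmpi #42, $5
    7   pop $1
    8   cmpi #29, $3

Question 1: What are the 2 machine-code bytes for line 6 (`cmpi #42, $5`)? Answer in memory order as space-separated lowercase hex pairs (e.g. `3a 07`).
15 2a

line 6 (cmpi): pack op=0x2:5|rd=5:3|imm=42:8 = 0x152a; big→ 15 2a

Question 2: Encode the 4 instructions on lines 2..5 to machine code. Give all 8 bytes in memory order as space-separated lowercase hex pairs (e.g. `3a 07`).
L2: load op=0x17:5|rd=1:3|rs=2:3|pad=0:5 ⇒ 0xb940 ⇒ big b9 40
L3: sub op=0x8:5|rd=0:3|rs=1:3|pad=0:5 ⇒ 0x4020 ⇒ big 40 20
L4: srl op=0x18:5|rd=6:3|rs=0:3|pad=0:5 ⇒ 0xc600 ⇒ big c6 00
L5: nop op=0x12:5|pad=0:11 ⇒ 0x9000 ⇒ big 90 00

b9 40 40 20 c6 00 90 00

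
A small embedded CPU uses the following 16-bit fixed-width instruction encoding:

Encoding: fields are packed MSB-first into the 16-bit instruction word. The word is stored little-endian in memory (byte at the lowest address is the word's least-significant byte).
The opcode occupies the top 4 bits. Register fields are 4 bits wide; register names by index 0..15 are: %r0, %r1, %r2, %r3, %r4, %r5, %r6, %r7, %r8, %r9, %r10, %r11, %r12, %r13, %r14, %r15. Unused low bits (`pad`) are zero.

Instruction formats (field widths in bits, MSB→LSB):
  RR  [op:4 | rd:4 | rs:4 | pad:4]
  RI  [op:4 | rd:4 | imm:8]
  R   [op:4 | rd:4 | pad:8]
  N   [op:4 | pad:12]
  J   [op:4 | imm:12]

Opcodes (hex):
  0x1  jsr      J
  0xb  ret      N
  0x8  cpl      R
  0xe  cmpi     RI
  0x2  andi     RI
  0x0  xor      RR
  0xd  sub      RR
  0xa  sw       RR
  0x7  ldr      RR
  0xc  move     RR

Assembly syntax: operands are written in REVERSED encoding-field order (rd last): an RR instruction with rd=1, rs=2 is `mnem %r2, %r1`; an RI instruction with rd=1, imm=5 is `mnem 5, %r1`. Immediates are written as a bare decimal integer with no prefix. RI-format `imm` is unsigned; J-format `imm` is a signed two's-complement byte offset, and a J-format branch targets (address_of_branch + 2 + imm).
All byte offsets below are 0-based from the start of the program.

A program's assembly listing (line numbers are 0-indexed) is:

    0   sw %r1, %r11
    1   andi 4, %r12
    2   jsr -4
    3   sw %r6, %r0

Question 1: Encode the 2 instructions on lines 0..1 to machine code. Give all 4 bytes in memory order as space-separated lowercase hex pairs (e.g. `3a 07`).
L0: sw op=0xa:4|rd=11:4|rs=1:4|pad=0:4 ⇒ 0xab10 ⇒ little 10 ab
L1: andi op=0x2:4|rd=12:4|imm=4:8 ⇒ 0x2c04 ⇒ little 04 2c

10 ab 04 2c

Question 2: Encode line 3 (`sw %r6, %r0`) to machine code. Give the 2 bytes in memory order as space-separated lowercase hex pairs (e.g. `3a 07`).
L3: sw op=0xa:4|rd=0:4|rs=6:4|pad=0:4 ⇒ 0xa060 ⇒ little 60 a0

60 a0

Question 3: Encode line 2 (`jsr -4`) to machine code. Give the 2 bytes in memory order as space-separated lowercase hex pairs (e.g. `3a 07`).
2. jsr fields op=0x1:4|imm=-4:12 → word 1ffch → fc 1f

fc 1f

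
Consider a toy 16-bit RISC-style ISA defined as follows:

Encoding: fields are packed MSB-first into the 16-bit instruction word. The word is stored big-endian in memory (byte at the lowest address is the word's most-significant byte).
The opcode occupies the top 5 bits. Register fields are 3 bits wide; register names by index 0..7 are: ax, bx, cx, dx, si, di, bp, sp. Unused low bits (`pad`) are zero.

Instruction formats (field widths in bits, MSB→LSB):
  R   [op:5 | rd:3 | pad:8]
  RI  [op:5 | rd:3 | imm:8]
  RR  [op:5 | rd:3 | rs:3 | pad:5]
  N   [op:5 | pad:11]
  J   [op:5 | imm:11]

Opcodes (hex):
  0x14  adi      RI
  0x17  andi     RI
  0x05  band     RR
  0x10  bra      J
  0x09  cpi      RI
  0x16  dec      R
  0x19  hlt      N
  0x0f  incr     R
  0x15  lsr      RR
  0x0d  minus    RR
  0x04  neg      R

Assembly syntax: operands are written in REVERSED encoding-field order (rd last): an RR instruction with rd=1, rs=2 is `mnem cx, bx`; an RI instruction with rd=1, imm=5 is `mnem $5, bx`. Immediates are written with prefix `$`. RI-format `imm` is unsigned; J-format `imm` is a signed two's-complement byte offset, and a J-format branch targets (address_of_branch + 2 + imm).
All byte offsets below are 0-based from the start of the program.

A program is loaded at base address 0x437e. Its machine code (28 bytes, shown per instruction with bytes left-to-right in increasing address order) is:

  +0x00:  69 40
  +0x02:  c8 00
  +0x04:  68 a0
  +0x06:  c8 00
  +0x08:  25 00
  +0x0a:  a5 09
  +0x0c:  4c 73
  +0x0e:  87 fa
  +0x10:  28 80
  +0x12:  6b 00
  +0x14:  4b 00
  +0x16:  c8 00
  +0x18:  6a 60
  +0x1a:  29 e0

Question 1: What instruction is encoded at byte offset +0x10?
band si, ax

[10] 28 80 → 0x2880
  op=0x2880>>11=0x5 ⇒ band (RR)
  [10:8] rd=0 = ax
  [7:5] rs=4 = si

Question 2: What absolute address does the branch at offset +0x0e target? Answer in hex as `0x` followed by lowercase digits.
0x4388

+0x0e: 87 fa ⇒ word 0x87fa (big)
  opcode bits[15:11]=0x10: bra/J
  imm@[10:0]=0x7fa (s11→-6) ⇒ $-6
  target = base 0x437e + off 0x0e + 2 + imm -6 = 0x4388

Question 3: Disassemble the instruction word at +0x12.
minus ax, dx

@+12  big-endian(6b 00) = 0x6b00
  opcode bits[15:11]=0xd: minus/RR
  rd@[10:8]=0x3 ⇒ dx
  rs@[7:5]=0x0 ⇒ ax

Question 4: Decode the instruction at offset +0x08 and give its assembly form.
+0x08: 25 00 ⇒ word 0x2500 (big)
  op=0x2500>>11=0x4 ⇒ neg (R)
  rd: (w>>8)&0x7=0x5 → di

neg di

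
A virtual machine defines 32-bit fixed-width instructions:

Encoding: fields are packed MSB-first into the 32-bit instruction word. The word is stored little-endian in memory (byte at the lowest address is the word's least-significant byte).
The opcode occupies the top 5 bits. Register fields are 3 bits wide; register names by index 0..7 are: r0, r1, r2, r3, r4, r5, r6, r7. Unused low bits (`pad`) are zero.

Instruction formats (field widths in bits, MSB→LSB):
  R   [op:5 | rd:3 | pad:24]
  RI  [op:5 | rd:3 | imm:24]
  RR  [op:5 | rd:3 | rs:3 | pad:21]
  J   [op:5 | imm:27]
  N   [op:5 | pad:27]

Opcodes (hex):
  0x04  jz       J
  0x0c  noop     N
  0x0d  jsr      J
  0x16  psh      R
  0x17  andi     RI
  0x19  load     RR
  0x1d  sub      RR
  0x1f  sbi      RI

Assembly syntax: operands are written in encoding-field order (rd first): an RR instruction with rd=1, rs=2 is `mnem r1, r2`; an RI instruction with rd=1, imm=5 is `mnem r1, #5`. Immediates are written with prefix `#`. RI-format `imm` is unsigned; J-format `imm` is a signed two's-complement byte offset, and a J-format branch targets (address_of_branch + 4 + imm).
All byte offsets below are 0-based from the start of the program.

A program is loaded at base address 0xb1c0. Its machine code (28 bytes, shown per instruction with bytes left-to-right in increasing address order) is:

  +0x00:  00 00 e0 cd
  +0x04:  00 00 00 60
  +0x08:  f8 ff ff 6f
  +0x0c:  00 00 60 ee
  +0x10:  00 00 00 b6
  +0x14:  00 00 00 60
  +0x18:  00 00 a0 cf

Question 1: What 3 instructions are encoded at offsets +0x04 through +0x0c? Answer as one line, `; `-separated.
noop; jsr #-8; sub r6, r3

off 0x04: read 00 00 00 60 as little → 0x60000000
  op=0x60000000>>27=0xc ⇒ noop (N)
off 0x08: read f8 ff ff 6f as little → 0x6ffffff8
  op=0x6ffffff8>>27=0xd ⇒ jsr (J)
  imm@[26:0]=0x7fffff8 (s27→-8) ⇒ #-8
off 0x0c: read 00 00 60 ee as little → 0xee600000
  op=0xee600000>>27=0x1d ⇒ sub (RR)
  rd@[26:24]=0x6 ⇒ r6
  rs@[23:21]=0x3 ⇒ r3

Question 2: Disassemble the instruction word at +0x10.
+0x10: 00 00 00 b6 ⇒ word 0xb6000000 (little)
  op=0xb6000000>>27=0x16 ⇒ psh (R)
  rd: (w>>24)&0x7=0x6 → r6

psh r6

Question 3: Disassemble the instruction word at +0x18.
load r7, r5

off 0x18: read 00 00 a0 cf as little → 0xcfa00000
  op=0xcfa00000>>27=0x19 ⇒ load (RR)
  [26:24] rd=7 = r7
  [23:21] rs=5 = r5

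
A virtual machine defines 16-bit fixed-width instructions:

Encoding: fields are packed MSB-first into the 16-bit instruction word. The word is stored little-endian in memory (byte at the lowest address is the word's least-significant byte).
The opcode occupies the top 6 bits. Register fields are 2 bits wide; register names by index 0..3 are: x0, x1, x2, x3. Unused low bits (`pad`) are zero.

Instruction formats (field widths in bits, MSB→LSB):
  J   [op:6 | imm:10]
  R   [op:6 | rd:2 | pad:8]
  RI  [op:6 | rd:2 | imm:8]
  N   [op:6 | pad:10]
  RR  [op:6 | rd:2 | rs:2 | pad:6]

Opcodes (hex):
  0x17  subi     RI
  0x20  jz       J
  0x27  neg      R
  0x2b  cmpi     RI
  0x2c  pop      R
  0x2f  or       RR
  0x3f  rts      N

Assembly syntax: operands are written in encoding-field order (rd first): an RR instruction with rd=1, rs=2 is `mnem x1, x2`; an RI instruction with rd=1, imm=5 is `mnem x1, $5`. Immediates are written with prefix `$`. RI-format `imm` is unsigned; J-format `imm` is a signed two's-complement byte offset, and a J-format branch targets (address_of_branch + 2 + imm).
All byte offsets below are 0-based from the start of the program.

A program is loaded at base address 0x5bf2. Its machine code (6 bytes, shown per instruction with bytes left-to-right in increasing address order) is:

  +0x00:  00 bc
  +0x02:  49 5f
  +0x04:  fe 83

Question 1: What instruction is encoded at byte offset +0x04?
off 0x04: read fe 83 as little → 0x83fe
  op=0x83fe>>10=0x20 ⇒ jz (J)
  imm@[9:0]=0x3fe (s10→-2) ⇒ $-2

jz $-2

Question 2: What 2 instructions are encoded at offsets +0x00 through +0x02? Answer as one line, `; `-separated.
@+00  little-endian(00 bc) = 0xbc00
  top 6b → 0x2f → or [RR]
  rd@[9:8]=0x0 ⇒ x0
  rs@[7:6]=0x0 ⇒ x0
@+02  little-endian(49 5f) = 0x5f49
  top 6b → 0x17 → subi [RI]
  rd@[9:8]=0x3 ⇒ x3
  imm@[7:0]=0x49 ⇒ $73

or x0, x0; subi x3, $73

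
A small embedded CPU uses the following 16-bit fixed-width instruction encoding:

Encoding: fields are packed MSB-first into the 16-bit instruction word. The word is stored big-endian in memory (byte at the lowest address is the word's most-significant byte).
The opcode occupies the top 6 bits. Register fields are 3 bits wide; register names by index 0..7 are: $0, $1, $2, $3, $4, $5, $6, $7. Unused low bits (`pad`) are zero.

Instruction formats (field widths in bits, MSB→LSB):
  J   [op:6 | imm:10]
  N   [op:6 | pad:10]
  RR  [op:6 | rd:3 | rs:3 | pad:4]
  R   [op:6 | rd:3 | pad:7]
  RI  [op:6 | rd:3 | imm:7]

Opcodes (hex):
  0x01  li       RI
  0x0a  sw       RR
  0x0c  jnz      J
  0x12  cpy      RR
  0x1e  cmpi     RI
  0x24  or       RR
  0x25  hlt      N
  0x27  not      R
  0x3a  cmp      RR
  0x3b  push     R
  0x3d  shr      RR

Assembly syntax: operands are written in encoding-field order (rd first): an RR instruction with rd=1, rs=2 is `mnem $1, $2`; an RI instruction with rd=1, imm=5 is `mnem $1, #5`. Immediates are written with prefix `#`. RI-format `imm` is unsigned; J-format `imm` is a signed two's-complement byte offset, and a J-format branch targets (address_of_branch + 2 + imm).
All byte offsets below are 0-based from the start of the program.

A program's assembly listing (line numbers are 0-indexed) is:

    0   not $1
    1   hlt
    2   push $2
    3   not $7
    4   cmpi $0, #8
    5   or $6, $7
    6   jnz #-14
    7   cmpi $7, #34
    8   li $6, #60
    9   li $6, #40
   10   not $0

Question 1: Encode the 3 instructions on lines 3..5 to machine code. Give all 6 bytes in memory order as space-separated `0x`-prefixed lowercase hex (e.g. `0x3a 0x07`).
0x9f 0x80 0x78 0x08 0x93 0x70

line 3 (not): pack op=0x27:6|rd=7:3|pad=0:7 = 0x9f80; big→ 9f 80
line 4 (cmpi): pack op=0x1e:6|rd=0:3|imm=8:7 = 0x7808; big→ 78 08
line 5 (or): pack op=0x24:6|rd=6:3|rs=7:3|pad=0:4 = 0x9370; big→ 93 70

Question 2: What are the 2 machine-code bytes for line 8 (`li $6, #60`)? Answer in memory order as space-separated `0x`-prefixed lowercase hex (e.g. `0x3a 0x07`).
0x07 0x3c

L8: li op=0x1:6|rd=6:3|imm=60:7 ⇒ 0x073c ⇒ big 07 3c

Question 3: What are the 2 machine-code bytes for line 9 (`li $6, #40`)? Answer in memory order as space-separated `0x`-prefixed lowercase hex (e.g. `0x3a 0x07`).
0x07 0x28

9. li fields op=0x1:6|rd=6:3|imm=40:7 → word 0728h → 07 28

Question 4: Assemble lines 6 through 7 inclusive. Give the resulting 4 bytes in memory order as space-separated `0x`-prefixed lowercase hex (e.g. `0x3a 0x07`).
0x33 0xf2 0x7b 0xa2

line 6 (jnz): pack op=0xc:6|imm=-14:10 = 0x33f2; big→ 33 f2
line 7 (cmpi): pack op=0x1e:6|rd=7:3|imm=34:7 = 0x7ba2; big→ 7b a2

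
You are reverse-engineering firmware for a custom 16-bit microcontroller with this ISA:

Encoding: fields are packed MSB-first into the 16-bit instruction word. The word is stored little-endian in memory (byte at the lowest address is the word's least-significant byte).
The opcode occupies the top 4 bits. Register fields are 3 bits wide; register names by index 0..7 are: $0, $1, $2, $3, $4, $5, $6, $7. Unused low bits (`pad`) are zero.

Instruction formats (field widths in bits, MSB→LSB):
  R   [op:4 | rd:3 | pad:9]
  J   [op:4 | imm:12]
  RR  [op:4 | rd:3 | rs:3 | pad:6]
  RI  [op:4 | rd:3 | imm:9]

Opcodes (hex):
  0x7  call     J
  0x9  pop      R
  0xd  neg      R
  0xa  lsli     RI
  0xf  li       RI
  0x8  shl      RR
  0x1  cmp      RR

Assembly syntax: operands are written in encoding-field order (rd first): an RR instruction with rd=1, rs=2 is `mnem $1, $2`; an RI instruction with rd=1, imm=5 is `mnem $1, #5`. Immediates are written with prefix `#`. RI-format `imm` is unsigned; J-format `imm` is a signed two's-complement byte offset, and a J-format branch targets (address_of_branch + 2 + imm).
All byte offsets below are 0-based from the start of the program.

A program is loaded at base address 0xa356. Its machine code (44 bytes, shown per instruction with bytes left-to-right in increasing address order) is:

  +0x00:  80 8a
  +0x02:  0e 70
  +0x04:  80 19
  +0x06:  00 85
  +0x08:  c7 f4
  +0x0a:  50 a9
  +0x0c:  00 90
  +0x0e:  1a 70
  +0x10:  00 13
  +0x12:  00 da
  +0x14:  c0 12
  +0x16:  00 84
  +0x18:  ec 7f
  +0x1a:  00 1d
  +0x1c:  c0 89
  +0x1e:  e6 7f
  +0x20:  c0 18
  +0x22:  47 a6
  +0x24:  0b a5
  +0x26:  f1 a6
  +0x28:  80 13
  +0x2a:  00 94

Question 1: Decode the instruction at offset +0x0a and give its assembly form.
off 0x0a: read 50 a9 as little → 0xa950
  op=0xa950>>12=0xa ⇒ lsli (RI)
  [11:9] rd=4 = $4
  [8:0] imm=336 = #336

lsli $4, #336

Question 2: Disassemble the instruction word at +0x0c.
@+0c  little-endian(00 90) = 0x9000
  opcode bits[15:12]=0x9: pop/R
  [11:9] rd=0 = $0

pop $0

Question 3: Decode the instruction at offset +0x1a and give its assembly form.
@+1a  little-endian(00 1d) = 0x1d00
  top 4b → 0x1 → cmp [RR]
  [11:9] rd=6 = $6
  [8:6] rs=4 = $4

cmp $6, $4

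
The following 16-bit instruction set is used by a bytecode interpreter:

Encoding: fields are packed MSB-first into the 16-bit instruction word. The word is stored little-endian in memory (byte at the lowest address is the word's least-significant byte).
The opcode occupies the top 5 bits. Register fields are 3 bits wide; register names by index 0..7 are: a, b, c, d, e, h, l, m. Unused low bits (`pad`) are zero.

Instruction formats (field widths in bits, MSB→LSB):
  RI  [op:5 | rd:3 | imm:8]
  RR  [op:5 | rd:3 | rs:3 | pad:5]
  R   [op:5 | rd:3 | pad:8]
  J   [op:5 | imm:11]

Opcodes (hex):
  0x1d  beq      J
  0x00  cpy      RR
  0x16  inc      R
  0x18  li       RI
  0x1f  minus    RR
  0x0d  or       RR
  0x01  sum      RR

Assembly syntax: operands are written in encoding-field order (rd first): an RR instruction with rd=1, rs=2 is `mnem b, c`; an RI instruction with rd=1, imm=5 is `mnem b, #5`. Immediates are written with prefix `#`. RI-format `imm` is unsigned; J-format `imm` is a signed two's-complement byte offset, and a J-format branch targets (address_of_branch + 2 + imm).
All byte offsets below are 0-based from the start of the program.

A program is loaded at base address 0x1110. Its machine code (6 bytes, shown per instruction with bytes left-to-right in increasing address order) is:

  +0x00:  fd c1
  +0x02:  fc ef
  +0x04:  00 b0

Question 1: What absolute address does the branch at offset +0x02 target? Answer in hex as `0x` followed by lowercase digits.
0x1110

[02] fc ef → 0xeffc
  opcode bits[15:11]=0x1d: beq/J
  imm: (w>>0)&0x7ff=0x7fc (s11→-4) → #-4
  target = base 0x1110 + off 0x02 + 2 + imm -4 = 0x1110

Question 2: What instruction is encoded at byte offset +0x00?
[00] fd c1 → 0xc1fd
  opcode bits[15:11]=0x18: li/RI
  [10:8] rd=1 = b
  [7:0] imm=253 = #253

li b, #253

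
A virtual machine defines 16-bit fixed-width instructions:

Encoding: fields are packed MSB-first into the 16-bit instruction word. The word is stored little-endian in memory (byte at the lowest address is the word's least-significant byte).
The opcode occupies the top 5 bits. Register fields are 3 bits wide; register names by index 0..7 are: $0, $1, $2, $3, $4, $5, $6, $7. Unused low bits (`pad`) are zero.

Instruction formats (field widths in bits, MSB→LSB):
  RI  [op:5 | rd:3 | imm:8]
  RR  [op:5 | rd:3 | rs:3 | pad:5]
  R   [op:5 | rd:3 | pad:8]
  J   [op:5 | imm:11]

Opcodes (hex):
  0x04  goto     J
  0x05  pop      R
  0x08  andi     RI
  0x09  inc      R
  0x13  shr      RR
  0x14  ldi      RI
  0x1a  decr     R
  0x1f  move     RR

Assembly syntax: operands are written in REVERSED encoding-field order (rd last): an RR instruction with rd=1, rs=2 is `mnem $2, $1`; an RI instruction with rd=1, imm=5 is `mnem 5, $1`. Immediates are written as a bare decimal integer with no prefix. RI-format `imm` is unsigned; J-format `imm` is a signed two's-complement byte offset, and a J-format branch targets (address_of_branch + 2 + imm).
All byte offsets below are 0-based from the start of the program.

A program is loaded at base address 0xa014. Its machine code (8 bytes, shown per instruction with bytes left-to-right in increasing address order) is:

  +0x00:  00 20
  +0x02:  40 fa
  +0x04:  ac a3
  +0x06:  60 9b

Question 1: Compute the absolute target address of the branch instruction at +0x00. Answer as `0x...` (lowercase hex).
@+00  little-endian(00 20) = 0x2000
  op=0x2000>>11=0x4 ⇒ goto (J)
  imm@[10:0]=0x0 ⇒ 0
  target = base 0xa014 + off 0x00 + 2 + imm 0 = 0xa016

0xa016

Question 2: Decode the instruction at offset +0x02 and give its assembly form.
[02] 40 fa → 0xfa40
  top 5b → 0x1f → move [RR]
  rd@[10:8]=0x2 ⇒ $2
  rs@[7:5]=0x2 ⇒ $2

move $2, $2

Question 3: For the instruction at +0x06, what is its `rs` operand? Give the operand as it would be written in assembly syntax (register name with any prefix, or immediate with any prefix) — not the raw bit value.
@+06  little-endian(60 9b) = 0x9b60
  top 5b → 0x13 → shr [RR]
  rd@[10:8]=0x3 ⇒ $3
  rs@[7:5]=0x3 ⇒ $3

$3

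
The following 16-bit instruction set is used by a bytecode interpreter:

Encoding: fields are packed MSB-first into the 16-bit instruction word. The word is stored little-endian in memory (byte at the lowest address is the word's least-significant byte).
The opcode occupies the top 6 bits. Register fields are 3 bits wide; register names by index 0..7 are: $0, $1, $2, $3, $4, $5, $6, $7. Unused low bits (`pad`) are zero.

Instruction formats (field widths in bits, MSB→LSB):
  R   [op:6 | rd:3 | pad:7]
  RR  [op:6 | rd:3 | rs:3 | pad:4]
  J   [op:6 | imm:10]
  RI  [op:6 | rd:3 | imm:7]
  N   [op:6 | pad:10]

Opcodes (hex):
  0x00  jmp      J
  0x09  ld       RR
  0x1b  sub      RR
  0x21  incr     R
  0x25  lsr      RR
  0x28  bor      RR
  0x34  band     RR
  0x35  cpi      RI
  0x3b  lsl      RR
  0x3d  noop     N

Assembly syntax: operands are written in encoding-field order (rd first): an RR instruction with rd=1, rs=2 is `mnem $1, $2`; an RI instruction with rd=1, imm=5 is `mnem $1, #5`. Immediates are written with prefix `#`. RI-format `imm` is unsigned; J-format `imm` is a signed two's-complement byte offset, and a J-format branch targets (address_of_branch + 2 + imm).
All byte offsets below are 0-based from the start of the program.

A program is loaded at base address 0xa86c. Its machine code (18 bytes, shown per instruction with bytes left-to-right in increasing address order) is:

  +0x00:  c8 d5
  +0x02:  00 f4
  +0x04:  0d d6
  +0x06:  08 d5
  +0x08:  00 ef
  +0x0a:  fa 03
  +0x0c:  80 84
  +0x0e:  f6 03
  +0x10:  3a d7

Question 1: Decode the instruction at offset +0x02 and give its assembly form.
off 0x02: read 00 f4 as little → 0xf400
  op=0xf400>>10=0x3d ⇒ noop (N)

noop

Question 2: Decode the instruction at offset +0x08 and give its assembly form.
@+08  little-endian(00 ef) = 0xef00
  top 6b → 0x3b → lsl [RR]
  rd@[9:7]=0x6 ⇒ $6
  rs@[6:4]=0x0 ⇒ $0

lsl $6, $0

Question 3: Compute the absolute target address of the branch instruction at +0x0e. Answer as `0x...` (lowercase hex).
[0e] f6 03 → 0x03f6
  top 6b → 0x0 → jmp [J]
  [9:0] imm=1014 (s10→-10) = #-10
  target = base 0xa86c + off 0x0e + 2 + imm -10 = 0xa872

0xa872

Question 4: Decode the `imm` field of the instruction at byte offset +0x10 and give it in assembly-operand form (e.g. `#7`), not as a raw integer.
#58

off 0x10: read 3a d7 as little → 0xd73a
  top 6b → 0x35 → cpi [RI]
  [9:7] rd=6 = $6
  [6:0] imm=58 = #58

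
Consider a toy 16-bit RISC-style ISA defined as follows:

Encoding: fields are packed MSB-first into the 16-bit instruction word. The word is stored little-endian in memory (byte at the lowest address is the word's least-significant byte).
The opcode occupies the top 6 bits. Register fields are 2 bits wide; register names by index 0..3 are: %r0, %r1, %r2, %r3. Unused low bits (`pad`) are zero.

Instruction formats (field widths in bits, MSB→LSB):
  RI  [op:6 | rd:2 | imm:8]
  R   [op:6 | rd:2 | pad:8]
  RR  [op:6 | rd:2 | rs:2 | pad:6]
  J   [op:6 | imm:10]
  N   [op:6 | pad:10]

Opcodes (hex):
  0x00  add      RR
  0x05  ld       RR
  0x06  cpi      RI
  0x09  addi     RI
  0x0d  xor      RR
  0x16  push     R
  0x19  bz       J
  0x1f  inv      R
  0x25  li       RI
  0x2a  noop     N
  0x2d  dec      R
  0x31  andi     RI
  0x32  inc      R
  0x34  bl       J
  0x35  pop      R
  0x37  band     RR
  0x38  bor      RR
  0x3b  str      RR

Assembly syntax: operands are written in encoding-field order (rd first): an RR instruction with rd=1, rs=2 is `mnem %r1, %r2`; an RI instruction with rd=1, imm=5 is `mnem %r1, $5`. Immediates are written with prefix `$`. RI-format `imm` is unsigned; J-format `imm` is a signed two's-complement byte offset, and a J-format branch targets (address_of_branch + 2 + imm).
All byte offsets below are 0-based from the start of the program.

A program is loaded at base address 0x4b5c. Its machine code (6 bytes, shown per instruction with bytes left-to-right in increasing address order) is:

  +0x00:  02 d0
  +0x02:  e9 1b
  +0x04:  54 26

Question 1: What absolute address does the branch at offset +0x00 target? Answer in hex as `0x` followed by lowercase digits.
0x4b60

off 0x00: read 02 d0 as little → 0xd002
  top 6b → 0x34 → bl [J]
  [9:0] imm=2 = $2
  target = base 0x4b5c + off 0x00 + 2 + imm 2 = 0x4b60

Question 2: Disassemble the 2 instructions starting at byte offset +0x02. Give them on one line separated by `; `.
cpi %r3, $233; addi %r2, $84

+0x02: e9 1b ⇒ word 0x1be9 (little)
  top 6b → 0x6 → cpi [RI]
  [9:8] rd=3 = %r3
  [7:0] imm=233 = $233
+0x04: 54 26 ⇒ word 0x2654 (little)
  top 6b → 0x9 → addi [RI]
  [9:8] rd=2 = %r2
  [7:0] imm=84 = $84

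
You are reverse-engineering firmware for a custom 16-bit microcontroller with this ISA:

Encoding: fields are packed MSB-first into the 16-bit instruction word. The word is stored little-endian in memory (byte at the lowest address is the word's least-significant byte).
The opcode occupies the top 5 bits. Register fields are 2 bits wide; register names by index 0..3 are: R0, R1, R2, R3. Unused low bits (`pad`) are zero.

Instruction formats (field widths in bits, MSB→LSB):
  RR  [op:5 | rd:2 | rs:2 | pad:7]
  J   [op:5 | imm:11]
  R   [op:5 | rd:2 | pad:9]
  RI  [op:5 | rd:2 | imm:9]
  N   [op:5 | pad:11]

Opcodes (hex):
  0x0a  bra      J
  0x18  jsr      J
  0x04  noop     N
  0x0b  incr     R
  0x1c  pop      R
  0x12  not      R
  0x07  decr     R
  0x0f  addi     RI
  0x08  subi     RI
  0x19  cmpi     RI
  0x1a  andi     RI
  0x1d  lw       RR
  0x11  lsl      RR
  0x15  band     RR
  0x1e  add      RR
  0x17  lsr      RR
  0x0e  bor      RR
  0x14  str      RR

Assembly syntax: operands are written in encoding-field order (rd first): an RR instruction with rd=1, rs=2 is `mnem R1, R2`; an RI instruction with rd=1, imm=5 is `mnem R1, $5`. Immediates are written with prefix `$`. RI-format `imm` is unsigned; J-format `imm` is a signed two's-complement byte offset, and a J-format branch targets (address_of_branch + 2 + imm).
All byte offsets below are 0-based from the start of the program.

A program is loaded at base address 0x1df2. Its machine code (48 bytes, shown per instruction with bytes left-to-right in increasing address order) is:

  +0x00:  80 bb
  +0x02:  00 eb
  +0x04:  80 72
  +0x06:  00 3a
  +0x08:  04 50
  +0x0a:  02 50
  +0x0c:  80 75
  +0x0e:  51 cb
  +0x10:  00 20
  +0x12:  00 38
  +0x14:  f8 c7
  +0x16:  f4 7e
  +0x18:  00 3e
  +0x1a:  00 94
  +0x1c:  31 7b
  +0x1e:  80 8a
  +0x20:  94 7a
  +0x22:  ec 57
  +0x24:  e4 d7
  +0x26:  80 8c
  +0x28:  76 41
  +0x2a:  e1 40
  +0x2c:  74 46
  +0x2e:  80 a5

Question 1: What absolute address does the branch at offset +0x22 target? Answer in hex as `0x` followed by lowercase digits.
0x1e02

[22] ec 57 → 0x57ec
  top 5b → 0xa → bra [J]
  imm@[10:0]=0x7ec (s11→-20) ⇒ $-20
  target = base 0x1df2 + off 0x22 + 2 + imm -20 = 0x1e02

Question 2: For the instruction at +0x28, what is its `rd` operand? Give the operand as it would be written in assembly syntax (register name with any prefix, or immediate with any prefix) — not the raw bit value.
off 0x28: read 76 41 as little → 0x4176
  opcode bits[15:11]=0x8: subi/RI
  rd: (w>>9)&0x3=0x0 → R0
  imm: (w>>0)&0x1ff=0x176 → $374

R0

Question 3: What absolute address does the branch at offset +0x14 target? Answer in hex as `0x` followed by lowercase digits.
0x1e00

[14] f8 c7 → 0xc7f8
  top 5b → 0x18 → jsr [J]
  imm: (w>>0)&0x7ff=0x7f8 (s11→-8) → $-8
  target = base 0x1df2 + off 0x14 + 2 + imm -8 = 0x1e00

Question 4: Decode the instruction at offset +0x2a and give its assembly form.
subi R0, $225

off 0x2a: read e1 40 as little → 0x40e1
  op=0x40e1>>11=0x8 ⇒ subi (RI)
  rd: (w>>9)&0x3=0x0 → R0
  imm: (w>>0)&0x1ff=0xe1 → $225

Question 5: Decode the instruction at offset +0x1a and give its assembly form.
+0x1a: 00 94 ⇒ word 0x9400 (little)
  opcode bits[15:11]=0x12: not/R
  [10:9] rd=2 = R2

not R2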